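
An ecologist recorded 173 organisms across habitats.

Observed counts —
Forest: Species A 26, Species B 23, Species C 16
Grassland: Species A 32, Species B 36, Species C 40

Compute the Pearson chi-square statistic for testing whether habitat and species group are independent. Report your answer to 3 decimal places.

3.286

Row totals: 65, 108. Column totals: 58, 59, 56. Grand total N = 173.
Expected counts (row total × column total / N):
  Forest, Species A: 65×58/173 = 21.79191
  Forest, Species B: 65×59/173 = 22.16763
  Forest, Species C: 65×56/173 = 21.04046
  Grassland, Species A: 108×58/173 = 36.20809
  Grassland, Species B: 108×59/173 = 36.83237
  Grassland, Species C: 108×56/173 = 34.95954
Contributions (O − E)²/E:
  (26 − 21.79191)²/21.79191 = 0.8126
  (23 − 22.16763)²/22.16763 = 0.0313
  (16 − 21.04046)²/21.04046 = 1.2075
  (32 − 36.20809)²/36.20809 = 0.4891
  (36 − 36.83237)²/36.83237 = 0.0188
  (40 − 34.95954)²/34.95954 = 0.7267
χ² = 0.8126 + 0.0313 + 1.2075 + 0.4891 + 0.0188 + 0.7267 = 3.286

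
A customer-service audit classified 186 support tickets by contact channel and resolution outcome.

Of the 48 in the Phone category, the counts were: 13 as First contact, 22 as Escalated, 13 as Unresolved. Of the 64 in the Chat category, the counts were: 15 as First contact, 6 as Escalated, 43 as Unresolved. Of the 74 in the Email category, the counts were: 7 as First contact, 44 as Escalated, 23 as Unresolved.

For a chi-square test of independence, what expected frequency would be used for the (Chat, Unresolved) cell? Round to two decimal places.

27.18

Row total (Chat) = 64; column total (Unresolved) = 79; grand total N = 186.
Expected count = (row total × column total) / N = 64 × 79 / 186 = 27.18.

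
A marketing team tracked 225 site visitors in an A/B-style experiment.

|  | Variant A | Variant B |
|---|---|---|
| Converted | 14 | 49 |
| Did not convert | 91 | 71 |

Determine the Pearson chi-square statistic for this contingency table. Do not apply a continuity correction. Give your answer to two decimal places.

21.01

Row totals: 63, 162. Column totals: 105, 120. Grand total N = 225.
Expected counts (row total × column total / N):
  Converted, Variant A: 63×105/225 = 29.400
  Converted, Variant B: 63×120/225 = 33.600
  Did not convert, Variant A: 162×105/225 = 75.600
  Did not convert, Variant B: 162×120/225 = 86.400
Contributions (O − E)²/E:
  (14 − 29.400)²/29.400 = 8.0667
  (49 − 33.600)²/33.600 = 7.0583
  (91 − 75.600)²/75.600 = 3.1370
  (71 − 86.400)²/86.400 = 2.7449
χ² = 8.0667 + 7.0583 + 3.1370 + 2.7449 = 21.01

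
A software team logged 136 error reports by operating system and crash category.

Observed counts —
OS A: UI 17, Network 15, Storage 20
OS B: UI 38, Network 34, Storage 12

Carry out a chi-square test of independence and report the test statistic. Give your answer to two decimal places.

10.43

Row totals: 52, 84. Column totals: 55, 49, 32. Grand total N = 136.
Expected counts (row total × column total / N):
  OS A, UI: 52×55/136 = 21.029
  OS A, Network: 52×49/136 = 18.735
  OS A, Storage: 52×32/136 = 12.235
  OS B, UI: 84×55/136 = 33.971
  OS B, Network: 84×49/136 = 30.265
  OS B, Storage: 84×32/136 = 19.765
Contributions (O − E)²/E:
  (17 − 21.029)²/21.029 = 0.7719
  (15 − 18.735)²/18.735 = 0.7446
  (20 − 12.235)²/12.235 = 4.9281
  (38 − 33.971)²/33.971 = 0.4778
  (34 − 30.265)²/30.265 = 0.4609
  (12 − 19.765)²/19.765 = 3.0506
χ² = 0.7719 + 0.7446 + 4.9281 + 0.4778 + 0.4609 + 3.0506 = 10.43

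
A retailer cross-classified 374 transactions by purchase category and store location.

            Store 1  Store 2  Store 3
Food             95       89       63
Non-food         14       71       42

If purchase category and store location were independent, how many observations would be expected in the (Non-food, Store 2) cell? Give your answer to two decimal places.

Row total (Non-food) = 127; column total (Store 2) = 160; grand total N = 374.
Expected count = (row total × column total) / N = 127 × 160 / 374 = 54.33.

54.33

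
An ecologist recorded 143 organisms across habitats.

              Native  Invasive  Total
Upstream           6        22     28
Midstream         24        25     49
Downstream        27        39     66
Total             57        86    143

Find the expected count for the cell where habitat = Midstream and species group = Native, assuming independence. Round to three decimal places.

19.531

Row total (Midstream) = 49; column total (Native) = 57; grand total N = 143.
Expected count = (row total × column total) / N = 49 × 57 / 143 = 19.531.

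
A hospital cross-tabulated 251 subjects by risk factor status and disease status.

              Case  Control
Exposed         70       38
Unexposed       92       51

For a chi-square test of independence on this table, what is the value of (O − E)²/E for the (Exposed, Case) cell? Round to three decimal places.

0.001

Row total (Exposed) = 108; column total (Case) = 162; N = 251.
Expected count E = 108 × 162 / 251 = 69.7052.
Contribution = (O − E)²/E = (70 − 69.7052)² / 69.7052 = 0.001.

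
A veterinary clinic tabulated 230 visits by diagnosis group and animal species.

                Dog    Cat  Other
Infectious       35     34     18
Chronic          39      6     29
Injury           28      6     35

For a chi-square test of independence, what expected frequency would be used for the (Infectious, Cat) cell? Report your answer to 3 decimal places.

17.400

Row total (Infectious) = 87; column total (Cat) = 46; grand total N = 230.
Expected count = (row total × column total) / N = 87 × 46 / 230 = 17.400.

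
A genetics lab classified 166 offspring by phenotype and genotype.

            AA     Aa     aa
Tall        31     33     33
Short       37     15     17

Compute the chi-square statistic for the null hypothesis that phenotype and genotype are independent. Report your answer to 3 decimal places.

Row totals: 97, 69. Column totals: 68, 48, 50. Grand total N = 166.
Expected counts (row total × column total / N):
  Tall, AA: 97×68/166 = 39.7349
  Tall, Aa: 97×48/166 = 28.0482
  Tall, aa: 97×50/166 = 29.2169
  Short, AA: 69×68/166 = 28.2651
  Short, Aa: 69×48/166 = 19.9518
  Short, aa: 69×50/166 = 20.7831
Contributions (O − E)²/E:
  (31 − 39.7349)²/39.7349 = 1.9202
  (33 − 28.0482)²/28.0482 = 0.8742
  (33 − 29.2169)²/29.2169 = 0.4898
  (37 − 28.2651)²/28.2651 = 2.6994
  (15 − 19.9518)²/19.9518 = 1.2290
  (17 − 20.7831)²/20.7831 = 0.6886
χ² = 1.9202 + 0.8742 + 0.4898 + 2.6994 + 1.2290 + 0.6886 = 7.901

7.901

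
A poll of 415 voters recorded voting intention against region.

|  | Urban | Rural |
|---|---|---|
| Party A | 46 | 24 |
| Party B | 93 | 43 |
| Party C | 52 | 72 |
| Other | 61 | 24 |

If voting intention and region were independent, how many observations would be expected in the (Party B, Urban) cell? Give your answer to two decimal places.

82.58

Row total (Party B) = 136; column total (Urban) = 252; grand total N = 415.
Expected count = (row total × column total) / N = 136 × 252 / 415 = 82.58.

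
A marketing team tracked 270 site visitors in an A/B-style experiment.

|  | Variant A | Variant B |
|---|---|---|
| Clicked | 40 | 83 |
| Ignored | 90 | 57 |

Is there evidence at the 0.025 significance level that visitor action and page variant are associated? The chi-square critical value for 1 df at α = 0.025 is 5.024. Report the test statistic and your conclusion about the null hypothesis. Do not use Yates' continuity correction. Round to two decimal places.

22.10; reject H₀

Row totals: 123, 147. Column totals: 130, 140. Grand total N = 270.
Expected counts (row total × column total / N):
  Clicked, Variant A: 123×130/270 = 59.222
  Clicked, Variant B: 123×140/270 = 63.778
  Ignored, Variant A: 147×130/270 = 70.778
  Ignored, Variant B: 147×140/270 = 76.222
Contributions (O − E)²/E:
  (40 − 59.222)²/59.222 = 6.2390
  (83 − 63.778)²/63.778 = 5.7933
  (90 − 70.778)²/70.778 = 5.2203
  (57 − 76.222)²/76.222 = 4.8475
χ² = 6.2390 + 5.7933 + 5.2203 + 4.8475 = 22.10
df = (2−1)(2−1) = 1. Since 22.10 > 5.024, reject the null hypothesis of independence at α = 0.025.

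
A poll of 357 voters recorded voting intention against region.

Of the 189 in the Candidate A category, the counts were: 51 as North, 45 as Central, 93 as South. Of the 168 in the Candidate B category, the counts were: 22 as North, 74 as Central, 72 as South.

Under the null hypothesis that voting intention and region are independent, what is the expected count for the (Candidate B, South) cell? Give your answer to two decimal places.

Row total (Candidate B) = 168; column total (South) = 165; grand total N = 357.
Expected count = (row total × column total) / N = 168 × 165 / 357 = 77.65.

77.65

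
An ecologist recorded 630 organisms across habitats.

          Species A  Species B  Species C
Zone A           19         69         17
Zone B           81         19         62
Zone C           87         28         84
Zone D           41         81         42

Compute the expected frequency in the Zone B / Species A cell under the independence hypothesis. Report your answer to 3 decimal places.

58.629

Row total (Zone B) = 162; column total (Species A) = 228; grand total N = 630.
Expected count = (row total × column total) / N = 162 × 228 / 630 = 58.629.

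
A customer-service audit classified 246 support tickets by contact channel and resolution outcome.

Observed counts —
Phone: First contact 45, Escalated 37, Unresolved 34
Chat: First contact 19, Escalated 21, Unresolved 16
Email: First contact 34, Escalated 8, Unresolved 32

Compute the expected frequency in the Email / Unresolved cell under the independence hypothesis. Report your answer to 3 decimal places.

Row total (Email) = 74; column total (Unresolved) = 82; grand total N = 246.
Expected count = (row total × column total) / N = 74 × 82 / 246 = 24.667.

24.667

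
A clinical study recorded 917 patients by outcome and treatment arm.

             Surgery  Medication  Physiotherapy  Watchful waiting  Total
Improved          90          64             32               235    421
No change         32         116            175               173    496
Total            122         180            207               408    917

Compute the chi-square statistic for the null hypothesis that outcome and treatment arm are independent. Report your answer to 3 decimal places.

Grand total N = 917.
Expected counts (row total × column total / N):
  Improved, Surgery: 421×122/917 = 56.0109
  Improved, Medication: 421×180/917 = 82.6390
  Improved, Physiotherapy: 421×207/917 = 95.0349
  Improved, Watchful waiting: 421×408/917 = 187.3152
  No change, Surgery: 496×122/917 = 65.9891
  No change, Medication: 496×180/917 = 97.3610
  No change, Physiotherapy: 496×207/917 = 111.9651
  No change, Watchful waiting: 496×408/917 = 220.6848
Contributions (O − E)²/E:
  (90 − 56.0109)²/56.0109 = 20.6256
  (64 − 82.6390)²/82.6390 = 4.2040
  (32 − 95.0349)²/95.0349 = 41.8099
  (235 − 187.3152)²/187.3152 = 12.1391
  (32 − 65.9891)²/65.9891 = 17.5068
  (116 − 97.3610)²/97.3610 = 3.5683
  (175 − 111.9651)²/111.9651 = 35.4878
  (173 − 220.6848)²/220.6848 = 10.3036
χ² = 20.6256 + 4.2040 + 41.8099 + 12.1391 + 17.5068 + 3.5683 + 35.4878 + 10.3036 = 145.645

145.645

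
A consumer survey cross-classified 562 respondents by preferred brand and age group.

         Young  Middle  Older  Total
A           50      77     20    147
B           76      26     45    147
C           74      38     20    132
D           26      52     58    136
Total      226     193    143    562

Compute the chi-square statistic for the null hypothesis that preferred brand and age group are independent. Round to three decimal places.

88.065

Grand total N = 562.
Expected counts (row total × column total / N):
  A, Young: 147×226/562 = 59.1139
  A, Middle: 147×193/562 = 50.4822
  A, Older: 147×143/562 = 37.4039
  B, Young: 147×226/562 = 59.1139
  B, Middle: 147×193/562 = 50.4822
  B, Older: 147×143/562 = 37.4039
  C, Young: 132×226/562 = 53.0819
  C, Middle: 132×193/562 = 45.3310
  C, Older: 132×143/562 = 33.5872
  D, Young: 136×226/562 = 54.6904
  D, Middle: 136×193/562 = 46.7046
  D, Older: 136×143/562 = 34.6050
Contributions (O − E)²/E:
  (50 − 59.1139)²/59.1139 = 1.4051
  (77 − 50.4822)²/50.4822 = 13.9295
  (20 − 37.4039)²/37.4039 = 8.0980
  (76 − 59.1139)²/59.1139 = 4.8236
  (26 − 50.4822)²/50.4822 = 11.8731
  (45 − 37.4039)²/37.4039 = 1.5426
  (74 − 53.0819)²/53.0819 = 8.2432
  (38 − 45.3310)²/45.3310 = 1.1856
  (20 − 33.5872)²/33.5872 = 5.4965
  (26 − 54.6904)²/54.6904 = 15.0509
  (52 − 46.7046)²/46.7046 = 0.6004
  (58 − 34.6050)²/34.6050 = 15.8164
χ² = 1.4051 + 13.9295 + 8.0980 + 4.8236 + 11.8731 + 1.5426 + 8.2432 + 1.1856 + 5.4965 + 15.0509 + 0.6004 + 15.8164 = 88.065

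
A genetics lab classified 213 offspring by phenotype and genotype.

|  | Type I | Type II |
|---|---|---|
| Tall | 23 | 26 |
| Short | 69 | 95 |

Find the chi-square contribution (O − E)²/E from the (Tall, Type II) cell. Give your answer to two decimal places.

0.12

Row total (Tall) = 49; column total (Type II) = 121; N = 213.
Expected count E = 49 × 121 / 213 = 27.836.
Contribution = (O − E)²/E = (26 − 27.836)² / 27.836 = 0.12.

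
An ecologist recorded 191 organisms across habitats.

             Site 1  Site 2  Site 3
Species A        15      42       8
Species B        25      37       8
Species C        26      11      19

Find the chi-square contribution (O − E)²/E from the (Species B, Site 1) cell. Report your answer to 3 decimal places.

0.027

Row total (Species B) = 70; column total (Site 1) = 66; N = 191.
Expected count E = 70 × 66 / 191 = 24.1885.
Contribution = (O − E)²/E = (25 − 24.1885)² / 24.1885 = 0.027.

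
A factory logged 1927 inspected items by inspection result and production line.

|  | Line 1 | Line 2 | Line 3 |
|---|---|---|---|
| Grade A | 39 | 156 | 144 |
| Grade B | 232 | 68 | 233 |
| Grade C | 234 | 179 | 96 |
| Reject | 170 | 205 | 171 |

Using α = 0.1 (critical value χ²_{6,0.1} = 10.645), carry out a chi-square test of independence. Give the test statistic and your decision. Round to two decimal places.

Row totals: 339, 533, 509, 546. Column totals: 675, 608, 644. Grand total N = 1927.
Expected counts (row total × column total / N):
  Grade A, Line 1: 339×675/1927 = 118.747
  Grade A, Line 2: 339×608/1927 = 106.960
  Grade A, Line 3: 339×644/1927 = 113.293
  Grade B, Line 1: 533×675/1927 = 186.702
  Grade B, Line 2: 533×608/1927 = 168.170
  Grade B, Line 3: 533×644/1927 = 178.128
  Grade C, Line 1: 509×675/1927 = 178.295
  Grade C, Line 2: 509×608/1927 = 160.598
  Grade C, Line 3: 509×644/1927 = 170.107
  Reject, Line 1: 546×675/1927 = 191.256
  Reject, Line 2: 546×608/1927 = 172.272
  Reject, Line 3: 546×644/1927 = 182.472
Contributions (O − E)²/E:
  (39 − 118.747)²/118.747 = 53.5557
  (156 − 106.960)²/106.960 = 22.4843
  (144 − 113.293)²/113.293 = 8.3228
  (232 − 186.702)²/186.702 = 10.9903
  (68 − 168.170)²/168.170 = 59.6660
  (233 − 178.128)²/178.128 = 16.9032
  (234 − 178.295)²/178.295 = 17.4040
  (179 − 160.598)²/160.598 = 2.1086
  (96 − 170.107)²/170.107 = 32.2847
  (170 − 191.256)²/191.256 = 2.3624
  (205 − 172.272)²/172.272 = 6.2176
  (171 − 182.472)²/182.472 = 0.7212
χ² = 53.5557 + 22.4843 + 8.3228 + 10.9903 + 59.6660 + 16.9032 + 17.4040 + 2.1086 + 32.2847 + 2.3624 + 6.2176 + 0.7212 = 233.02
df = (4−1)(3−1) = 6. Since 233.02 > 10.645, reject the null hypothesis of independence at α = 0.1.

233.02; reject H₀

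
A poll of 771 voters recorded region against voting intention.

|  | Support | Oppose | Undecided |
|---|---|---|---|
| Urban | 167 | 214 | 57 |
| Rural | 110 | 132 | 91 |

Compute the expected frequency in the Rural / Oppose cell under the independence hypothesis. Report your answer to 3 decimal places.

149.440

Row total (Rural) = 333; column total (Oppose) = 346; grand total N = 771.
Expected count = (row total × column total) / N = 333 × 346 / 771 = 149.440.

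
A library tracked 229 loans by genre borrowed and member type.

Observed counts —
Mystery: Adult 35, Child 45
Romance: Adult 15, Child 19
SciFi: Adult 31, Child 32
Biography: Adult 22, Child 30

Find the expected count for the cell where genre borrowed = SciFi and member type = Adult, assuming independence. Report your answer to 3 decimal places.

Row total (SciFi) = 63; column total (Adult) = 103; grand total N = 229.
Expected count = (row total × column total) / N = 63 × 103 / 229 = 28.336.

28.336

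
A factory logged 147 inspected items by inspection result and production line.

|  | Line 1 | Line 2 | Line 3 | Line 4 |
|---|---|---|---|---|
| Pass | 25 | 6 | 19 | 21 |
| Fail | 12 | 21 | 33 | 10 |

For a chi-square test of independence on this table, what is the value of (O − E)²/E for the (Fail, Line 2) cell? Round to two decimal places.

3.55

Row total (Fail) = 76; column total (Line 2) = 27; N = 147.
Expected count E = 76 × 27 / 147 = 13.959.
Contribution = (O − E)²/E = (21 − 13.959)² / 13.959 = 3.55.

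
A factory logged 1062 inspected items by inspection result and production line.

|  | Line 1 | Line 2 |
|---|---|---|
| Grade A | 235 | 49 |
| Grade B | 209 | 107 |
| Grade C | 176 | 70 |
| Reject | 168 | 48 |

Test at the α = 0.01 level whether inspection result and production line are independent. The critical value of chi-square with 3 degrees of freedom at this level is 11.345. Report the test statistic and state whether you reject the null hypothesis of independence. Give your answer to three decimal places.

23.912; reject H₀

Row totals: 284, 316, 246, 216. Column totals: 788, 274. Grand total N = 1062.
Expected counts (row total × column total / N):
  Grade A, Line 1: 284×788/1062 = 210.7269
  Grade A, Line 2: 284×274/1062 = 73.2731
  Grade B, Line 1: 316×788/1062 = 234.4708
  Grade B, Line 2: 316×274/1062 = 81.5292
  Grade C, Line 1: 246×788/1062 = 182.5311
  Grade C, Line 2: 246×274/1062 = 63.4689
  Reject, Line 1: 216×788/1062 = 160.2712
  Reject, Line 2: 216×274/1062 = 55.7288
Contributions (O − E)²/E:
  (235 − 210.7269)²/210.7269 = 2.7960
  (49 − 73.2731)²/73.2731 = 8.0409
  (209 − 234.4708)²/234.4708 = 2.7669
  (107 − 81.5292)²/81.5292 = 7.9574
  (176 − 182.5311)²/182.5311 = 0.2337
  (70 − 63.4689)²/63.4689 = 0.6721
  (168 − 160.2712)²/160.2712 = 0.3727
  (48 − 55.7288)²/55.7288 = 1.0719
χ² = 2.7960 + 8.0409 + 2.7669 + 7.9574 + 0.2337 + 0.6721 + 0.3727 + 1.0719 = 23.912
df = (4−1)(2−1) = 3. Since 23.912 > 11.345, reject the null hypothesis of independence at α = 0.01.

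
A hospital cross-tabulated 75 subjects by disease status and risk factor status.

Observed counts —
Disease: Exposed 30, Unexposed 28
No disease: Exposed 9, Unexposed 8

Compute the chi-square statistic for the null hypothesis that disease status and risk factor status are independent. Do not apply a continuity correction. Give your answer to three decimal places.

Row totals: 58, 17. Column totals: 39, 36. Grand total N = 75.
Expected counts (row total × column total / N):
  Disease, Exposed: 58×39/75 = 30.1600
  Disease, Unexposed: 58×36/75 = 27.8400
  No disease, Exposed: 17×39/75 = 8.8400
  No disease, Unexposed: 17×36/75 = 8.1600
Contributions (O − E)²/E:
  (30 − 30.1600)²/30.1600 = 0.0008
  (28 − 27.8400)²/27.8400 = 0.0009
  (9 − 8.8400)²/8.8400 = 0.0029
  (8 − 8.1600)²/8.1600 = 0.0031
χ² = 0.0008 + 0.0009 + 0.0029 + 0.0031 = 0.008

0.008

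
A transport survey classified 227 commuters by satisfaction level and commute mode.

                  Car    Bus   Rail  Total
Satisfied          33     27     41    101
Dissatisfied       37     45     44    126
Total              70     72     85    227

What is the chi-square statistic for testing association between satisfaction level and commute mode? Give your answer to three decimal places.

Grand total N = 227.
Expected counts (row total × column total / N):
  Satisfied, Car: 101×70/227 = 31.1454
  Satisfied, Bus: 101×72/227 = 32.0352
  Satisfied, Rail: 101×85/227 = 37.8194
  Dissatisfied, Car: 126×70/227 = 38.8546
  Dissatisfied, Bus: 126×72/227 = 39.9648
  Dissatisfied, Rail: 126×85/227 = 47.1806
Contributions (O − E)²/E:
  (33 − 31.1454)²/31.1454 = 0.1104
  (27 − 32.0352)²/32.0352 = 0.7914
  (41 − 37.8194)²/37.8194 = 0.2675
  (37 − 38.8546)²/38.8546 = 0.0885
  (45 − 39.9648)²/39.9648 = 0.6344
  (44 − 47.1806)²/47.1806 = 0.2144
χ² = 0.1104 + 0.7914 + 0.2675 + 0.0885 + 0.6344 + 0.2144 = 2.107

2.107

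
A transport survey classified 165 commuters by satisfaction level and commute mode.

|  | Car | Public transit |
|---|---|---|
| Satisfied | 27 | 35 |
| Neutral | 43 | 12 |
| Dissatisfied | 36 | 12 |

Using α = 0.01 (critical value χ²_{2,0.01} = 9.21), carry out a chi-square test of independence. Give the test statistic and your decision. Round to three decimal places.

18.629; reject H₀

Row totals: 62, 55, 48. Column totals: 106, 59. Grand total N = 165.
Expected counts (row total × column total / N):
  Satisfied, Car: 62×106/165 = 39.8303
  Satisfied, Public transit: 62×59/165 = 22.1697
  Neutral, Car: 55×106/165 = 35.3333
  Neutral, Public transit: 55×59/165 = 19.6667
  Dissatisfied, Car: 48×106/165 = 30.8364
  Dissatisfied, Public transit: 48×59/165 = 17.1636
Contributions (O − E)²/E:
  (27 − 39.8303)²/39.8303 = 4.1329
  (35 − 22.1697)²/22.1697 = 7.4253
  (43 − 35.3333)²/35.3333 = 1.6635
  (12 − 19.6667)²/19.6667 = 2.9887
  (36 − 30.8364)²/30.8364 = 0.8647
  (12 − 17.1636)²/17.1636 = 1.5534
χ² = 4.1329 + 7.4253 + 1.6635 + 2.9887 + 0.8647 + 1.5534 = 18.629
df = (3−1)(2−1) = 2. Since 18.629 > 9.21, reject the null hypothesis of independence at α = 0.01.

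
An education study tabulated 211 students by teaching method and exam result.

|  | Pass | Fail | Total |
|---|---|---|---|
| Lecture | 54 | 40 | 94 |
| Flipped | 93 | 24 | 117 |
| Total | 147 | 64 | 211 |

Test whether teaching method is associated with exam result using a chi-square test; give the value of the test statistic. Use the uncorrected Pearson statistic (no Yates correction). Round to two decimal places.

11.98

Grand total N = 211.
Expected counts (row total × column total / N):
  Lecture, Pass: 94×147/211 = 65.488
  Lecture, Fail: 94×64/211 = 28.512
  Flipped, Pass: 117×147/211 = 81.512
  Flipped, Fail: 117×64/211 = 35.488
Contributions (O − E)²/E:
  (54 − 65.488)²/65.488 = 2.0152
  (40 − 28.512)²/28.512 = 4.6287
  (93 − 81.512)²/81.512 = 1.6191
  (24 − 35.488)²/35.488 = 3.7188
χ² = 2.0152 + 4.6287 + 1.6191 + 3.7188 = 11.98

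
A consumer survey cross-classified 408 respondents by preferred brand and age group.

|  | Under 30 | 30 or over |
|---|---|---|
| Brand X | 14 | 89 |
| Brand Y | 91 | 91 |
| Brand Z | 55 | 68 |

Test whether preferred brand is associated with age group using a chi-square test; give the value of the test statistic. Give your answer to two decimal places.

38.81

Row totals: 103, 182, 123. Column totals: 160, 248. Grand total N = 408.
Expected counts (row total × column total / N):
  Brand X, Under 30: 103×160/408 = 40.392
  Brand X, 30 or over: 103×248/408 = 62.608
  Brand Y, Under 30: 182×160/408 = 71.373
  Brand Y, 30 or over: 182×248/408 = 110.627
  Brand Z, Under 30: 123×160/408 = 48.235
  Brand Z, 30 or over: 123×248/408 = 74.765
Contributions (O − E)²/E:
  (14 − 40.392)²/40.392 = 17.2444
  (89 − 62.608)²/62.608 = 11.1254
  (91 − 71.373)²/71.373 = 5.3973
  (91 − 110.627)²/110.627 = 3.4821
  (55 − 48.235)²/48.235 = 0.9488
  (68 − 74.765)²/74.765 = 0.6121
χ² = 17.2444 + 11.1254 + 5.3973 + 3.4821 + 0.9488 + 0.6121 = 38.81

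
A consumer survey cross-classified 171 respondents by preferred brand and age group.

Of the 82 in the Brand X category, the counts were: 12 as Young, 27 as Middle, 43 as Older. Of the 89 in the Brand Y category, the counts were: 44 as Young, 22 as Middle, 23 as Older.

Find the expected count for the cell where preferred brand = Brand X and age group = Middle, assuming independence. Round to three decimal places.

23.497

Row total (Brand X) = 82; column total (Middle) = 49; grand total N = 171.
Expected count = (row total × column total) / N = 82 × 49 / 171 = 23.497.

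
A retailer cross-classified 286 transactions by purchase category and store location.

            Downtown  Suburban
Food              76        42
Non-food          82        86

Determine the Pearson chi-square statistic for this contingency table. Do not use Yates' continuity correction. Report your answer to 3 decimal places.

Row totals: 118, 168. Column totals: 158, 128. Grand total N = 286.
Expected counts (row total × column total / N):
  Food, Downtown: 118×158/286 = 65.1888
  Food, Suburban: 118×128/286 = 52.8112
  Non-food, Downtown: 168×158/286 = 92.8112
  Non-food, Suburban: 168×128/286 = 75.1888
Contributions (O − E)²/E:
  (76 − 65.1888)²/65.1888 = 1.7930
  (42 − 52.8112)²/52.8112 = 2.2132
  (82 − 92.8112)²/92.8112 = 1.2594
  (86 − 75.1888)²/75.1888 = 1.5545
χ² = 1.7930 + 2.2132 + 1.2594 + 1.5545 = 6.820

6.820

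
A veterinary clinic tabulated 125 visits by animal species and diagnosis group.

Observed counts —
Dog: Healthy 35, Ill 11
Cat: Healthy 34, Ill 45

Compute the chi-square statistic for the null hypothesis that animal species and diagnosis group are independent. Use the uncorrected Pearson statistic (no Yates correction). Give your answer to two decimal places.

Row totals: 46, 79. Column totals: 69, 56. Grand total N = 125.
Expected counts (row total × column total / N):
  Dog, Healthy: 46×69/125 = 25.392
  Dog, Ill: 46×56/125 = 20.608
  Cat, Healthy: 79×69/125 = 43.608
  Cat, Ill: 79×56/125 = 35.392
Contributions (O − E)²/E:
  (35 − 25.392)²/25.392 = 3.6355
  (11 − 20.608)²/20.608 = 4.4795
  (34 − 43.608)²/43.608 = 2.1169
  (45 − 35.392)²/35.392 = 2.6083
χ² = 3.6355 + 4.4795 + 2.1169 + 2.6083 = 12.84

12.84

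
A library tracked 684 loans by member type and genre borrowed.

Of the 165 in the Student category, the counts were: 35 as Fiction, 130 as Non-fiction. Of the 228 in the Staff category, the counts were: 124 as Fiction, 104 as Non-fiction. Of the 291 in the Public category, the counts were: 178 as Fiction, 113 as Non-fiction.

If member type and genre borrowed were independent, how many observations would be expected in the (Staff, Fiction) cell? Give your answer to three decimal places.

Row total (Staff) = 228; column total (Fiction) = 337; grand total N = 684.
Expected count = (row total × column total) / N = 228 × 337 / 684 = 112.333.

112.333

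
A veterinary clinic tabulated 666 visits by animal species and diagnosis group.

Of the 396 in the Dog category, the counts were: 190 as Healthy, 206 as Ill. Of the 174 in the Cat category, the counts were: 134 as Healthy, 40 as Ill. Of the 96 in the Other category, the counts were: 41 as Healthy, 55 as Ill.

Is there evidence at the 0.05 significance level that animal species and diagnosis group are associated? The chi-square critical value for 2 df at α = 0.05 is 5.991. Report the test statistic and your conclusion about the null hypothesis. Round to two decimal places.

47.76; reject H₀

Row totals: 396, 174, 96. Column totals: 365, 301. Grand total N = 666.
Expected counts (row total × column total / N):
  Dog, Healthy: 396×365/666 = 217.027
  Dog, Ill: 396×301/666 = 178.973
  Cat, Healthy: 174×365/666 = 95.360
  Cat, Ill: 174×301/666 = 78.640
  Other, Healthy: 96×365/666 = 52.613
  Other, Ill: 96×301/666 = 43.387
Contributions (O − E)²/E:
  (190 − 217.027)²/217.027 = 3.3658
  (206 − 178.973)²/178.973 = 4.0814
  (134 − 95.360)²/95.360 = 15.6570
  (40 − 78.640)²/78.640 = 18.9859
  (41 − 52.613)²/52.613 = 2.5633
  (55 − 43.387)²/43.387 = 3.1083
χ² = 3.3658 + 4.0814 + 15.6570 + 18.9859 + 2.5633 + 3.1083 = 47.76
df = (3−1)(2−1) = 2. Since 47.76 > 5.991, reject the null hypothesis of independence at α = 0.05.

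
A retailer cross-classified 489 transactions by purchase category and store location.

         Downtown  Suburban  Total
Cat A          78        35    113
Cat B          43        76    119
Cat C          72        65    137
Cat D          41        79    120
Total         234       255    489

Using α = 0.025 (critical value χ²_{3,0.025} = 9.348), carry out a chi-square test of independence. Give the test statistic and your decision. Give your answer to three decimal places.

Grand total N = 489.
Expected counts (row total × column total / N):
  Cat A, Downtown: 113×234/489 = 54.0736
  Cat A, Suburban: 113×255/489 = 58.9264
  Cat B, Downtown: 119×234/489 = 56.9448
  Cat B, Suburban: 119×255/489 = 62.0552
  Cat C, Downtown: 137×234/489 = 65.5583
  Cat C, Suburban: 137×255/489 = 71.4417
  Cat D, Downtown: 120×234/489 = 57.4233
  Cat D, Suburban: 120×255/489 = 62.5767
Contributions (O − E)²/E:
  (78 − 54.0736)²/54.0736 = 10.5869
  (35 − 58.9264)²/58.9264 = 9.7150
  (43 − 56.9448)²/56.9448 = 3.4148
  (76 − 62.0552)²/62.0552 = 3.1336
  (72 − 65.5583)²/65.5583 = 0.6330
  (65 − 71.4417)²/71.4417 = 0.5808
  (41 − 57.4233)²/57.4233 = 4.6971
  (79 − 62.5767)²/62.5767 = 4.3103
χ² = 10.5869 + 9.7150 + 3.4148 + 3.1336 + 0.6330 + 0.5808 + 4.6971 + 4.3103 = 37.072
df = (4−1)(2−1) = 3. Since 37.072 > 9.348, reject the null hypothesis of independence at α = 0.025.

37.072; reject H₀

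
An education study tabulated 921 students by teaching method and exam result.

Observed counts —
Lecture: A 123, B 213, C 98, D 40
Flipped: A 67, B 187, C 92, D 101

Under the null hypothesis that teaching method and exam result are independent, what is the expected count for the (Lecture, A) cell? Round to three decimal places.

97.785

Row total (Lecture) = 474; column total (A) = 190; grand total N = 921.
Expected count = (row total × column total) / N = 474 × 190 / 921 = 97.785.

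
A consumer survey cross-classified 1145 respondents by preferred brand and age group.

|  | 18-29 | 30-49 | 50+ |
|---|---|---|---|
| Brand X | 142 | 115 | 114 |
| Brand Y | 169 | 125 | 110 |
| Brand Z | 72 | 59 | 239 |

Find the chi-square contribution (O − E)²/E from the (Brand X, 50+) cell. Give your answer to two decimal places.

Row total (Brand X) = 371; column total (50+) = 463; N = 1145.
Expected count E = 371 × 463 / 1145 = 150.020.
Contribution = (O − E)²/E = (114 − 150.020)² / 150.020 = 8.65.

8.65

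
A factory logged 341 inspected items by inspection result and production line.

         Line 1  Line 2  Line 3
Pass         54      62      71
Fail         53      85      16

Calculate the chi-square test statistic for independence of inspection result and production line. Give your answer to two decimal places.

35.52

Row totals: 187, 154. Column totals: 107, 147, 87. Grand total N = 341.
Expected counts (row total × column total / N):
  Pass, Line 1: 187×107/341 = 58.677
  Pass, Line 2: 187×147/341 = 80.613
  Pass, Line 3: 187×87/341 = 47.710
  Fail, Line 1: 154×107/341 = 48.323
  Fail, Line 2: 154×147/341 = 66.387
  Fail, Line 3: 154×87/341 = 39.290
Contributions (O − E)²/E:
  (54 − 58.677)²/58.677 = 0.3728
  (62 − 80.613)²/80.613 = 4.2976
  (71 − 47.710)²/47.710 = 11.3692
  (53 − 48.323)²/48.323 = 0.4527
  (85 − 66.387)²/66.387 = 5.2185
  (16 − 39.290)²/39.290 = 13.8057
χ² = 0.3728 + 4.2976 + 11.3692 + 0.4527 + 5.2185 + 13.8057 = 35.52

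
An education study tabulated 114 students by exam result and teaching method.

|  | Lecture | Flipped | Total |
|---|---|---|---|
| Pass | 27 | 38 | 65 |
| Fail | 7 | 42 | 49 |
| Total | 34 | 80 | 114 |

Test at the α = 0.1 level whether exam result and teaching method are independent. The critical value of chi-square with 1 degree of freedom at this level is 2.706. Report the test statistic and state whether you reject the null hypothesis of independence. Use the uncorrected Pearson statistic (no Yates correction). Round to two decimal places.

Grand total N = 114.
Expected counts (row total × column total / N):
  Pass, Lecture: 65×34/114 = 19.386
  Pass, Flipped: 65×80/114 = 45.614
  Fail, Lecture: 49×34/114 = 14.614
  Fail, Flipped: 49×80/114 = 34.386
Contributions (O − E)²/E:
  (27 − 19.386)²/19.386 = 2.9905
  (38 − 45.614)²/45.614 = 1.2709
  (7 − 14.614)²/14.614 = 3.9669
  (42 − 34.386)²/34.386 = 1.6859
χ² = 2.9905 + 1.2709 + 3.9669 + 1.6859 = 9.91
df = (2−1)(2−1) = 1. Since 9.91 > 2.706, reject the null hypothesis of independence at α = 0.1.

9.91; reject H₀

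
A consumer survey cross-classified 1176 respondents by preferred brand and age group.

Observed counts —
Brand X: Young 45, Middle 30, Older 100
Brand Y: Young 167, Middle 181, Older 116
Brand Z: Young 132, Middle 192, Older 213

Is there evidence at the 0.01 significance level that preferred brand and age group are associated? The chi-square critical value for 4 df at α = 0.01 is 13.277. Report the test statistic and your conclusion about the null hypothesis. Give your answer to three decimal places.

Row totals: 175, 464, 537. Column totals: 344, 403, 429. Grand total N = 1176.
Expected counts (row total × column total / N):
  Brand X, Young: 175×344/1176 = 51.1905
  Brand X, Middle: 175×403/1176 = 59.9702
  Brand X, Older: 175×429/1176 = 63.8393
  Brand Y, Young: 464×344/1176 = 135.7279
  Brand Y, Middle: 464×403/1176 = 159.0068
  Brand Y, Older: 464×429/1176 = 169.2653
  Brand Z, Young: 537×344/1176 = 157.0816
  Brand Z, Middle: 537×403/1176 = 184.0230
  Brand Z, Older: 537×429/1176 = 195.8954
Contributions (O − E)²/E:
  (45 − 51.1905)²/51.1905 = 0.7486
  (30 − 59.9702)²/59.9702 = 14.9777
  (100 − 63.8393)²/63.8393 = 20.4826
  (167 − 135.7279)²/135.7279 = 7.2052
  (181 − 159.0068)²/159.0068 = 3.0420
  (116 − 169.2653)²/169.2653 = 16.7618
  (132 − 157.0816)²/157.0816 = 4.0048
  (192 − 184.0230)²/184.0230 = 0.3458
  (213 − 195.8954)²/195.8954 = 1.4935
χ² = 0.7486 + 14.9777 + 20.4826 + 7.2052 + 3.0420 + 16.7618 + 4.0048 + 0.3458 + 1.4935 = 69.062
df = (3−1)(3−1) = 4. Since 69.062 > 13.277, reject the null hypothesis of independence at α = 0.01.

69.062; reject H₀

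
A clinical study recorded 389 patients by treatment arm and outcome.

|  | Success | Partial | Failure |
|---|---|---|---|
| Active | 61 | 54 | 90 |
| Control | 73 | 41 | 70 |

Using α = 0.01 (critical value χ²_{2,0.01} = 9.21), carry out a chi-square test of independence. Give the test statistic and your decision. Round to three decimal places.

Row totals: 205, 184. Column totals: 134, 95, 160. Grand total N = 389.
Expected counts (row total × column total / N):
  Active, Success: 205×134/389 = 70.6170
  Active, Partial: 205×95/389 = 50.0643
  Active, Failure: 205×160/389 = 84.3188
  Control, Success: 184×134/389 = 63.3830
  Control, Partial: 184×95/389 = 44.9357
  Control, Failure: 184×160/389 = 75.6812
Contributions (O − E)²/E:
  (61 − 70.6170)²/70.6170 = 1.3097
  (54 − 50.0643)²/50.0643 = 0.3094
  (90 − 84.3188)²/84.3188 = 0.3828
  (73 − 63.3830)²/63.3830 = 1.4592
  (41 − 44.9357)²/44.9357 = 0.3447
  (70 − 75.6812)²/75.6812 = 0.4265
χ² = 1.3097 + 0.3094 + 0.3828 + 1.4592 + 0.3447 + 0.4265 = 4.232
df = (2−1)(3−1) = 2. Since 4.232 < 9.21, fail to reject the null hypothesis of independence at α = 0.01.

4.232; fail to reject H₀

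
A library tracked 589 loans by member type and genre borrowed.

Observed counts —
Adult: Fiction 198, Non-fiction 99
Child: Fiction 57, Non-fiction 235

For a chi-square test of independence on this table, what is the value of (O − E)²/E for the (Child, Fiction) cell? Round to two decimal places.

38.12

Row total (Child) = 292; column total (Fiction) = 255; N = 589.
Expected count E = 292 × 255 / 589 = 126.418.
Contribution = (O − E)²/E = (57 − 126.418)² / 126.418 = 38.12.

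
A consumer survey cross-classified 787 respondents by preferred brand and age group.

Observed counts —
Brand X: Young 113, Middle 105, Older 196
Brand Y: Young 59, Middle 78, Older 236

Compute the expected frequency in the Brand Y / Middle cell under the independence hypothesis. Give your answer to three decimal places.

86.733

Row total (Brand Y) = 373; column total (Middle) = 183; grand total N = 787.
Expected count = (row total × column total) / N = 373 × 183 / 787 = 86.733.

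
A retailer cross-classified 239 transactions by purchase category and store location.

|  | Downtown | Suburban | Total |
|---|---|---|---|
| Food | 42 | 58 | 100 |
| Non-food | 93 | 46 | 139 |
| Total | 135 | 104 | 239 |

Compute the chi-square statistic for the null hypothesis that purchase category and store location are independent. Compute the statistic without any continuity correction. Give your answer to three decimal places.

Grand total N = 239.
Expected counts (row total × column total / N):
  Food, Downtown: 100×135/239 = 56.4854
  Food, Suburban: 100×104/239 = 43.5146
  Non-food, Downtown: 139×135/239 = 78.5146
  Non-food, Suburban: 139×104/239 = 60.4854
Contributions (O − E)²/E:
  (42 − 56.4854)²/56.4854 = 3.7147
  (58 − 43.5146)²/43.5146 = 4.8220
  (93 − 78.5146)²/78.5146 = 2.6725
  (46 − 60.4854)²/60.4854 = 3.4690
χ² = 3.7147 + 4.8220 + 2.6725 + 3.4690 = 14.678

14.678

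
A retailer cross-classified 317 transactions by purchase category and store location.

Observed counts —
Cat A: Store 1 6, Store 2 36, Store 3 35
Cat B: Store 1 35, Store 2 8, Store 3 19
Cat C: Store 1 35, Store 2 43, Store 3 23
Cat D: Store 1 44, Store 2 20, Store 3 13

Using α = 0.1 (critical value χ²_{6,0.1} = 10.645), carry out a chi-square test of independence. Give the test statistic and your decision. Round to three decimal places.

Row totals: 77, 62, 101, 77. Column totals: 120, 107, 90. Grand total N = 317.
Expected counts (row total × column total / N):
  Cat A, Store 1: 77×120/317 = 29.1483
  Cat A, Store 2: 77×107/317 = 25.9905
  Cat A, Store 3: 77×90/317 = 21.8612
  Cat B, Store 1: 62×120/317 = 23.4700
  Cat B, Store 2: 62×107/317 = 20.9274
  Cat B, Store 3: 62×90/317 = 17.6025
  Cat C, Store 1: 101×120/317 = 38.2334
  Cat C, Store 2: 101×107/317 = 34.0915
  Cat C, Store 3: 101×90/317 = 28.6751
  Cat D, Store 1: 77×120/317 = 29.1483
  Cat D, Store 2: 77×107/317 = 25.9905
  Cat D, Store 3: 77×90/317 = 21.8612
Contributions (O − E)²/E:
  (6 − 29.1483)²/29.1483 = 18.3834
  (36 − 25.9905)²/25.9905 = 3.8549
  (35 − 21.8612)²/21.8612 = 7.8966
  (35 − 23.4700)²/23.4700 = 5.6643
  (8 − 20.9274)²/20.9274 = 7.9856
  (19 − 17.6025)²/17.6025 = 0.1110
  (35 − 38.2334)²/38.2334 = 0.2734
  (43 − 34.0915)²/34.0915 = 2.3279
  (23 − 28.6751)²/28.6751 = 1.1232
  (44 − 29.1483)²/29.1483 = 7.5673
  (20 − 25.9905)²/25.9905 = 1.3807
  (13 − 21.8612)²/21.8612 = 3.5918
χ² = 18.3834 + 3.8549 + 7.8966 + 5.6643 + 7.9856 + 0.1110 + 0.2734 + 2.3279 + 1.1232 + 7.5673 + 1.3807 + 3.5918 = 60.160
df = (4−1)(3−1) = 6. Since 60.160 > 10.645, reject the null hypothesis of independence at α = 0.1.

60.160; reject H₀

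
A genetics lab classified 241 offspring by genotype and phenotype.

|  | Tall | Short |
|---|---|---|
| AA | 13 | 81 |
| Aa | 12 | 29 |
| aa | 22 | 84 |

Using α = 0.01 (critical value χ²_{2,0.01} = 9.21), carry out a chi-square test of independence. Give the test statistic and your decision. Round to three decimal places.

Row totals: 94, 41, 106. Column totals: 47, 194. Grand total N = 241.
Expected counts (row total × column total / N):
  AA, Tall: 94×47/241 = 18.33195
  AA, Short: 94×194/241 = 75.66805
  Aa, Tall: 41×47/241 = 7.99585
  Aa, Short: 41×194/241 = 33.00415
  aa, Tall: 106×47/241 = 20.67220
  aa, Short: 106×194/241 = 85.32780
Contributions (O − E)²/E:
  (13 − 18.33195)²/18.33195 = 1.5508
  (81 − 75.66805)²/75.66805 = 0.3757
  (12 − 7.99585)²/7.99585 = 2.0052
  (29 − 33.00415)²/33.00415 = 0.4858
  (22 − 20.67220)²/20.67220 = 0.0853
  (84 − 85.32780)²/85.32780 = 0.0207
χ² = 1.5508 + 0.3757 + 2.0052 + 0.4858 + 0.0853 + 0.0207 = 4.523
df = (3−1)(2−1) = 2. Since 4.523 < 9.21, fail to reject the null hypothesis of independence at α = 0.01.

4.523; fail to reject H₀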